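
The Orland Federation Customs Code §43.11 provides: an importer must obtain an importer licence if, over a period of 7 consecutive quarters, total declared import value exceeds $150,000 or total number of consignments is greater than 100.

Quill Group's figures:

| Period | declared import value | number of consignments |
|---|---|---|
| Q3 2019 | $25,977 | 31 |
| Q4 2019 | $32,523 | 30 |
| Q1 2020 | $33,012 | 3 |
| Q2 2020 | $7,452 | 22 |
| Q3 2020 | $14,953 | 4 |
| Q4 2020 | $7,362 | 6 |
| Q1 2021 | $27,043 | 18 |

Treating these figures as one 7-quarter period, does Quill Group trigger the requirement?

Yes

Total declared import value: $25,977 + $32,523 + $33,012 + $7,452 + $14,953 + $7,362 + $27,043 = $148,322 (≤ $150,000).
Total number of consignments: 31 + 30 + 3 + 22 + 4 + 6 + 18 = 114 (> 100).
The test is 'or': at least one threshold is exceeded.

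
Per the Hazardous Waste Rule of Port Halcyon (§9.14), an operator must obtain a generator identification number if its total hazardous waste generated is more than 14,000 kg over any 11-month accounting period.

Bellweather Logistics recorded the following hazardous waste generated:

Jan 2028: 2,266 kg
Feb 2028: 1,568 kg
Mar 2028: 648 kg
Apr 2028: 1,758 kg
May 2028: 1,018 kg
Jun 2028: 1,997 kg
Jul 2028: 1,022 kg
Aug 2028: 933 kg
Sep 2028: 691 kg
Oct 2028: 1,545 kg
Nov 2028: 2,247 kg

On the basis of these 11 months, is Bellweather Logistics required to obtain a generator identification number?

Total hazardous waste generated: 2,266 kg + 1,568 kg + 648 kg + 1,758 kg + 1,018 kg + 1,997 kg + 1,022 kg + 933 kg + 691 kg + 1,545 kg + 2,247 kg = 15,693 kg.
15,693 kg > 14,000 kg, so the threshold is exceeded.

Yes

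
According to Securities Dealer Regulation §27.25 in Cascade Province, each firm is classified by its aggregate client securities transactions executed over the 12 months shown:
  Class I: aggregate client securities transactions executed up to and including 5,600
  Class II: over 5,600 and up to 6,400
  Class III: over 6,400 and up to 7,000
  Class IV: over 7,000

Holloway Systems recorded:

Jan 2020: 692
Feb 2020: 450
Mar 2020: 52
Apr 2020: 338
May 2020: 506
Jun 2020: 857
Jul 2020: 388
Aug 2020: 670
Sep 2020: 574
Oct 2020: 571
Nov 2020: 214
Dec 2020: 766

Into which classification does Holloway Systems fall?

Class II

Aggregate client securities transactions executed: 692 + 450 + 52 + 338 + 506 + 857 + 388 + 670 + 574 + 571 + 214 + 766 = 6,078.
5,600 < 6,078 ≤ 6,400, so Class II applies.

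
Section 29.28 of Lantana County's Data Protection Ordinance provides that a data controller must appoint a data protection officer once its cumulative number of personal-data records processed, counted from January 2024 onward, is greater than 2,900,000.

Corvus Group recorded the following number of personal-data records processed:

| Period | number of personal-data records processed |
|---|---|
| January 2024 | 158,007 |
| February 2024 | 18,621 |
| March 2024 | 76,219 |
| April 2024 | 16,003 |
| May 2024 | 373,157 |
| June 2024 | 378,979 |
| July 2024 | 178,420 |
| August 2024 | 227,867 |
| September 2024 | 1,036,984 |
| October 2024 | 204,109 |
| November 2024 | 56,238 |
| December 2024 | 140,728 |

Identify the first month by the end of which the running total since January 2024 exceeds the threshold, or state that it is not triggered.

Through January 2024: 158,007
Through February 2024: 176,628
Through March 2024: 252,847
Through April 2024: 268,850
Through May 2024: 642,007
Through June 2024: 1,020,986
Through July 2024: 1,199,406
Through August 2024: 1,427,273
Through September 2024: 2,464,257
Through October 2024: 2,668,366
Through November 2024: 2,724,604
Through December 2024: 2,865,332
Final cumulative total 2,865,332 ≤ 2,900,000; the threshold is never exceeded.

Not triggered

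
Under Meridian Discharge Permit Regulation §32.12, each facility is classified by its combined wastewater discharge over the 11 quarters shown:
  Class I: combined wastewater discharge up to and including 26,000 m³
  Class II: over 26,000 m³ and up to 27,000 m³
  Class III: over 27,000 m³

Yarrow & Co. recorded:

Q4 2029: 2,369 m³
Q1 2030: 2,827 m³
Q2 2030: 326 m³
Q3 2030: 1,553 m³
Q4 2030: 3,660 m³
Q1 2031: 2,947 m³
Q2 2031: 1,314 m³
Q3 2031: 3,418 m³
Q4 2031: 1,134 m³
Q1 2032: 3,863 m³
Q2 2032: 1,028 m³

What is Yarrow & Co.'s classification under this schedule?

Combined wastewater discharge: 2,369 m³ + 2,827 m³ + 326 m³ + 1,553 m³ + 3,660 m³ + 2,947 m³ + 1,314 m³ + 3,418 m³ + 1,134 m³ + 3,863 m³ + 1,028 m³ = 24,439 m³.
24,439 m³ ≤ 26,000 m³, so Class I applies.

Class I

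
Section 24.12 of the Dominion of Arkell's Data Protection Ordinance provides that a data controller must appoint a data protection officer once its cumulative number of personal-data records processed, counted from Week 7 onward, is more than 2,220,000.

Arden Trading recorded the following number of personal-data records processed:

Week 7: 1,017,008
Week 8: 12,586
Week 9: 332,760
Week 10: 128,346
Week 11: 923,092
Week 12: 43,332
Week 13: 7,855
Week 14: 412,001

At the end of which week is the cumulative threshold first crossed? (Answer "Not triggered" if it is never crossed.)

Through Week 7: 1,017,008
Through Week 8: 1,029,594
Through Week 9: 1,362,354
Through Week 10: 1,490,700
Through Week 11: 2,413,792 ← exceeds threshold

Week 11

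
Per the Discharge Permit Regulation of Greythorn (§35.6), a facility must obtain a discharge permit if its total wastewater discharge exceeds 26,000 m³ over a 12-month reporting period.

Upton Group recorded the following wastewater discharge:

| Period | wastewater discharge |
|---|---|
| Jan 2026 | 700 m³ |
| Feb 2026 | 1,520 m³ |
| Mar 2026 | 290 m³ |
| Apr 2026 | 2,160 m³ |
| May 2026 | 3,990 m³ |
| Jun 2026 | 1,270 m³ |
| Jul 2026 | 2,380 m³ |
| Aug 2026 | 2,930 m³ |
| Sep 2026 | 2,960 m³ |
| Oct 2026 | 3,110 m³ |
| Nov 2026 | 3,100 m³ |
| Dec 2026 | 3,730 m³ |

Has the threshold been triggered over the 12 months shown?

Total wastewater discharge: 700 m³ + 1,520 m³ + 290 m³ + 2,160 m³ + 3,990 m³ + 1,270 m³ + 2,380 m³ + 2,930 m³ + 2,960 m³ + 3,110 m³ + 3,100 m³ + 3,730 m³ = 28,140 m³.
28,140 m³ > 26,000 m³, so the threshold is exceeded.

Yes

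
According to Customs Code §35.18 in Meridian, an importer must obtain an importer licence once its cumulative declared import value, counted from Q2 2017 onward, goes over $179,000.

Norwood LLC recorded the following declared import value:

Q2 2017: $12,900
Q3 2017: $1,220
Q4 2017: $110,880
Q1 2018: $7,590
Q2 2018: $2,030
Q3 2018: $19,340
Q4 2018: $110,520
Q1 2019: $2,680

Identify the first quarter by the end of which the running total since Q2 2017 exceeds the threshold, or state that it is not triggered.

Q4 2018

Through Q2 2017: $12,900
Through Q3 2017: $14,120
Through Q4 2017: $125,000
Through Q1 2018: $132,590
Through Q2 2018: $134,620
Through Q3 2018: $153,960
Through Q4 2018: $264,480 ← exceeds threshold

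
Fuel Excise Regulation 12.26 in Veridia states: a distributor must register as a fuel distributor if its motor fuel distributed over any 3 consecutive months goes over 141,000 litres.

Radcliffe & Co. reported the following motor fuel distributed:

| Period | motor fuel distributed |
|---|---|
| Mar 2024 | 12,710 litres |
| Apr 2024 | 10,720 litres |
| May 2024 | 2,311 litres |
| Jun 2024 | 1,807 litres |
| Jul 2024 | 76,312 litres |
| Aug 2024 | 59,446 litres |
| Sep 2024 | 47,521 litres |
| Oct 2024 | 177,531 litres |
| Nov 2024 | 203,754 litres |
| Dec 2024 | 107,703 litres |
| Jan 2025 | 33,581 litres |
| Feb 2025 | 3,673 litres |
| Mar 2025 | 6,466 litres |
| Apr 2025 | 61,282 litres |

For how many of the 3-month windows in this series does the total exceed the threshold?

6

Mar 2024–May 2024: 12,710 litres + 10,720 litres + 2,311 litres = 25,741 litres (under)
Apr 2024–Jun 2024: 10,720 litres + 2,311 litres + 1,807 litres = 14,838 litres (under)
May 2024–Jul 2024: 2,311 litres + 1,807 litres + 76,312 litres = 80,430 litres (under)
Jun 2024–Aug 2024: 1,807 litres + 76,312 litres + 59,446 litres = 137,565 litres (under)
Jul 2024–Sep 2024: 76,312 litres + 59,446 litres + 47,521 litres = 183,279 litres (over)
Aug 2024–Oct 2024: 59,446 litres + 47,521 litres + 177,531 litres = 284,498 litres (over)
Sep 2024–Nov 2024: 47,521 litres + 177,531 litres + 203,754 litres = 428,806 litres (over)
Oct 2024–Dec 2024: 177,531 litres + 203,754 litres + 107,703 litres = 488,988 litres (over)
Nov 2024–Jan 2025: 203,754 litres + 107,703 litres + 33,581 litres = 345,038 litres (over)
Dec 2024–Feb 2025: 107,703 litres + 33,581 litres + 3,673 litres = 144,957 litres (over)
Jan 2025–Mar 2025: 33,581 litres + 3,673 litres + 6,466 litres = 43,720 litres (under)
Feb 2025–Apr 2025: 3,673 litres + 6,466 litres + 61,282 litres = 71,421 litres (under)
6 windows exceed the threshold.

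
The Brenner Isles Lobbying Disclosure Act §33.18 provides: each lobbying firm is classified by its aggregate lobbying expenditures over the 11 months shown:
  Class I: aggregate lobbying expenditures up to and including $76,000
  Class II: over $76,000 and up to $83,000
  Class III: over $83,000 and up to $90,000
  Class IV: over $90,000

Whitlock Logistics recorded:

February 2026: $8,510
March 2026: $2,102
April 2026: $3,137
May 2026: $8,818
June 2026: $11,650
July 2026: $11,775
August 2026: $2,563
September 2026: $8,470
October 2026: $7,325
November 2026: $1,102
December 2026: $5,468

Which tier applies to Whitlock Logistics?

Aggregate lobbying expenditures: $8,510 + $2,102 + $3,137 + $8,818 + $11,650 + $11,775 + $2,563 + $8,470 + $7,325 + $1,102 + $5,468 = $70,920.
$70,920 ≤ $76,000, so Class I applies.

Class I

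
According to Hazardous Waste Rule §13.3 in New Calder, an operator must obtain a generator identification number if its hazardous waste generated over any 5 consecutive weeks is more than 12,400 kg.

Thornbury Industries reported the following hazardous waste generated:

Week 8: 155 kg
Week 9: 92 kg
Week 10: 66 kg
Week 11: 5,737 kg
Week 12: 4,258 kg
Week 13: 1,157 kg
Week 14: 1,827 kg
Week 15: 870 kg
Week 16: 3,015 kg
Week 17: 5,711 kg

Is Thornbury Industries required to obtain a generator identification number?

Yes

Week 8–Week 12: 155 kg + 92 kg + 66 kg + 5,737 kg + 4,258 kg = 10,308 kg (under)
Week 9–Week 13: 92 kg + 66 kg + 5,737 kg + 4,258 kg + 1,157 kg = 11,310 kg (under)
Week 10–Week 14: 66 kg + 5,737 kg + 4,258 kg + 1,157 kg + 1,827 kg = 13,045 kg (over)
Week 11–Week 15: 5,737 kg + 4,258 kg + 1,157 kg + 1,827 kg + 870 kg = 13,849 kg (over)
Week 12–Week 16: 4,258 kg + 1,157 kg + 1,827 kg + 870 kg + 3,015 kg = 11,127 kg (under)
Week 13–Week 17: 1,157 kg + 1,827 kg + 870 kg + 3,015 kg + 5,711 kg = 12,580 kg (over)
At least one window exceeds 12,400 kg.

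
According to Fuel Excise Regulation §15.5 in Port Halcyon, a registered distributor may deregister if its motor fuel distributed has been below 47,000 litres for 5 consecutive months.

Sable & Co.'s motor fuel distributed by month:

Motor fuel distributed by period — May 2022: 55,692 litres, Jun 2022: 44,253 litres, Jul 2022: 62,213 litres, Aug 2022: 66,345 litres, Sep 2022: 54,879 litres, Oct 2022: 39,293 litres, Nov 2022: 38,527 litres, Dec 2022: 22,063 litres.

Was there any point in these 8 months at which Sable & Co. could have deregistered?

No

Months below 47,000 litres: Jun 2022, Oct 2022, Nov 2022, Dec 2022.
Longest run of consecutive months below the threshold: 3.
3 < 5, so Sable & Co. never became eligible.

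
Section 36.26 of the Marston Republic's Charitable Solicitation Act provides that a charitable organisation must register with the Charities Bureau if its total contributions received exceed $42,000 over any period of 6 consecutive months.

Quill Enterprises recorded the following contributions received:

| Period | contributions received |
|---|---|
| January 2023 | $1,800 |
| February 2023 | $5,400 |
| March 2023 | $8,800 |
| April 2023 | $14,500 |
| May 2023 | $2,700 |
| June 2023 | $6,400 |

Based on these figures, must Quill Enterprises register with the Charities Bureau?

No

Total contributions received: $1,800 + $5,400 + $8,800 + $14,500 + $2,700 + $6,400 = $39,600.
$39,600 ≤ $42,000, so the threshold is not exceeded.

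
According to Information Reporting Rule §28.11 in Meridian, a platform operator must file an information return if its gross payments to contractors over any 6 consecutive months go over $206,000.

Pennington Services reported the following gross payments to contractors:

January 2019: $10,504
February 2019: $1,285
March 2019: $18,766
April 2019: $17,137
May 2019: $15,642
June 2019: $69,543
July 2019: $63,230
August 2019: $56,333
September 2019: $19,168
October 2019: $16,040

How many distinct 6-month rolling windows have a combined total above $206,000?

3

January 2019–June 2019: $10,504 + $1,285 + $18,766 + $17,137 + $15,642 + $69,543 = $132,877 (under)
February 2019–July 2019: $1,285 + $18,766 + $17,137 + $15,642 + $69,543 + $63,230 = $185,603 (under)
March 2019–August 2019: $18,766 + $17,137 + $15,642 + $69,543 + $63,230 + $56,333 = $240,651 (over)
April 2019–September 2019: $17,137 + $15,642 + $69,543 + $63,230 + $56,333 + $19,168 = $241,053 (over)
May 2019–October 2019: $15,642 + $69,543 + $63,230 + $56,333 + $19,168 + $16,040 = $239,956 (over)
3 windows exceed the threshold.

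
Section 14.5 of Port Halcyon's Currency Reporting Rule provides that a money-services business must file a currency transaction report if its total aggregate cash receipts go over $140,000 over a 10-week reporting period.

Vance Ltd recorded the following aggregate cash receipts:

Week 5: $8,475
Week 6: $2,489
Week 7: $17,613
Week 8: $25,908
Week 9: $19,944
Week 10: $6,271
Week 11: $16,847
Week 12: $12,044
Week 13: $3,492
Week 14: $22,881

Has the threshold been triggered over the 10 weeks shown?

Total aggregate cash receipts: $8,475 + $2,489 + $17,613 + $25,908 + $19,944 + $6,271 + $16,847 + $12,044 + $3,492 + $22,881 = $135,964.
$135,964 ≤ $140,000, so the threshold is not exceeded.

No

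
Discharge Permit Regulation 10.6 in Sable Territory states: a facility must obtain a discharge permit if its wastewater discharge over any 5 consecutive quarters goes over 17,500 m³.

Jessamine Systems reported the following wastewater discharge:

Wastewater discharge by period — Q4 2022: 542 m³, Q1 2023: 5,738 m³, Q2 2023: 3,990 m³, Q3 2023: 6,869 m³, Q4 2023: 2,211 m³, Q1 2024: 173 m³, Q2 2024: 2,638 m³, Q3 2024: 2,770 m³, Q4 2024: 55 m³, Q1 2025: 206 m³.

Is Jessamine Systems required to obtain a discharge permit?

Q4 2022–Q4 2023: 542 m³ + 5,738 m³ + 3,990 m³ + 6,869 m³ + 2,211 m³ = 19,350 m³ (over)
Q1 2023–Q1 2024: 5,738 m³ + 3,990 m³ + 6,869 m³ + 2,211 m³ + 173 m³ = 18,981 m³ (over)
Q2 2023–Q2 2024: 3,990 m³ + 6,869 m³ + 2,211 m³ + 173 m³ + 2,638 m³ = 15,881 m³ (under)
Q3 2023–Q3 2024: 6,869 m³ + 2,211 m³ + 173 m³ + 2,638 m³ + 2,770 m³ = 14,661 m³ (under)
Q4 2023–Q4 2024: 2,211 m³ + 173 m³ + 2,638 m³ + 2,770 m³ + 55 m³ = 7,847 m³ (under)
Q1 2024–Q1 2025: 173 m³ + 2,638 m³ + 2,770 m³ + 55 m³ + 206 m³ = 5,842 m³ (under)
At least one window exceeds 17,500 m³.

Yes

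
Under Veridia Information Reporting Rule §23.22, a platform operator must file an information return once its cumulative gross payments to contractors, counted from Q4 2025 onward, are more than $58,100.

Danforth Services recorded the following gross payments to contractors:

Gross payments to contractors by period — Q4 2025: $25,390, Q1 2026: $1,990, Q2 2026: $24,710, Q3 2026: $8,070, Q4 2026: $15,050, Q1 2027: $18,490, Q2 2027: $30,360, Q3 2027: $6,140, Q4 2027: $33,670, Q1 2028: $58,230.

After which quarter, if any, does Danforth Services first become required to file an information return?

Through Q4 2025: $25,390
Through Q1 2026: $27,380
Through Q2 2026: $52,090
Through Q3 2026: $60,160 ← exceeds threshold

Q3 2026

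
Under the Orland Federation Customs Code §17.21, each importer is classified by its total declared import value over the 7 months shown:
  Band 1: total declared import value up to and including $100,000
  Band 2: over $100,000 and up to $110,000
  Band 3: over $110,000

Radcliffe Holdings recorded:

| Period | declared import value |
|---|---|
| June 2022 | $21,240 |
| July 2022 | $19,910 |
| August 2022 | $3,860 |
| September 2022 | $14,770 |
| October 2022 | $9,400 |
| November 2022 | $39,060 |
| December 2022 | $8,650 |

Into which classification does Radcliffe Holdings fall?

Total declared import value: $21,240 + $19,910 + $3,860 + $14,770 + $9,400 + $39,060 + $8,650 = $116,890.
$116,890 > $110,000, so Band 3 applies.

Band 3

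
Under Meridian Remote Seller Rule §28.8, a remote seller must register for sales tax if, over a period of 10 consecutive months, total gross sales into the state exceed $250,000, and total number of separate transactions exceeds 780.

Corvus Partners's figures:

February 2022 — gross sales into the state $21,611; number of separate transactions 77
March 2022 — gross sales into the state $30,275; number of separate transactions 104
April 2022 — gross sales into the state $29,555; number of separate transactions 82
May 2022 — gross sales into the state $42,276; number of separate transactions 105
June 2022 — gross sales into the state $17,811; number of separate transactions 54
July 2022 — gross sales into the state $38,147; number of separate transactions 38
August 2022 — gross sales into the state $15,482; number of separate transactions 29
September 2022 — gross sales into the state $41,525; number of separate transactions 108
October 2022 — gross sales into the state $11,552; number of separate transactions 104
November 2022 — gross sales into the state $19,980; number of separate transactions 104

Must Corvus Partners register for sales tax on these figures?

Total gross sales into the state: $21,611 + $30,275 + $29,555 + $42,276 + $17,811 + $38,147 + $15,482 + $41,525 + $11,552 + $19,980 = $268,214 (> $250,000).
Total number of separate transactions: 77 + 104 + 82 + 105 + 54 + 38 + 29 + 108 + 104 + 104 = 805 (> 780).
The test is 'and': both thresholds are exceeded.

Yes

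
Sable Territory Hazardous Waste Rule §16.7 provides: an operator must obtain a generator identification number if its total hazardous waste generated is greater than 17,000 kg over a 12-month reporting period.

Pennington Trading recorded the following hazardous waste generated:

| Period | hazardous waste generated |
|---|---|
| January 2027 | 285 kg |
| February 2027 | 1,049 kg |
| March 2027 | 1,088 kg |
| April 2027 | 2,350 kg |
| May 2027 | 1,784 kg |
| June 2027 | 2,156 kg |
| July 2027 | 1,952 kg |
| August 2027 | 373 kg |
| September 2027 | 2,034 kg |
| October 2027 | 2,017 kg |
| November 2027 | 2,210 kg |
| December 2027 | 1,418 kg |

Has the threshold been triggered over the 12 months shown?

Total hazardous waste generated: 285 kg + 1,049 kg + 1,088 kg + 2,350 kg + 1,784 kg + 2,156 kg + 1,952 kg + 373 kg + 2,034 kg + 2,017 kg + 2,210 kg + 1,418 kg = 18,716 kg.
18,716 kg > 17,000 kg, so the threshold is exceeded.

Yes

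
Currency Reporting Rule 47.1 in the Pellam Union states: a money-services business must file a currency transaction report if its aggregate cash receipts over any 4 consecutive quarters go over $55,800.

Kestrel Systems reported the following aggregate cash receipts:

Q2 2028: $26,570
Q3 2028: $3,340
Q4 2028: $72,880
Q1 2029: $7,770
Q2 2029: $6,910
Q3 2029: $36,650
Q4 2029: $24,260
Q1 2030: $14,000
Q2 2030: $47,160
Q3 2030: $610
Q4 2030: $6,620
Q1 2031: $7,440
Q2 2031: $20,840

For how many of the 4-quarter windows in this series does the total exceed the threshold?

Q2 2028–Q1 2029: $26,570 + $3,340 + $72,880 + $7,770 = $110,560 (over)
Q3 2028–Q2 2029: $3,340 + $72,880 + $7,770 + $6,910 = $90,900 (over)
Q4 2028–Q3 2029: $72,880 + $7,770 + $6,910 + $36,650 = $124,210 (over)
Q1 2029–Q4 2029: $7,770 + $6,910 + $36,650 + $24,260 = $75,590 (over)
Q2 2029–Q1 2030: $6,910 + $36,650 + $24,260 + $14,000 = $81,820 (over)
Q3 2029–Q2 2030: $36,650 + $24,260 + $14,000 + $47,160 = $122,070 (over)
Q4 2029–Q3 2030: $24,260 + $14,000 + $47,160 + $610 = $86,030 (over)
Q1 2030–Q4 2030: $14,000 + $47,160 + $610 + $6,620 = $68,390 (over)
Q2 2030–Q1 2031: $47,160 + $610 + $6,620 + $7,440 = $61,830 (over)
Q3 2030–Q2 2031: $610 + $6,620 + $7,440 + $20,840 = $35,510 (under)
9 windows exceed the threshold.

9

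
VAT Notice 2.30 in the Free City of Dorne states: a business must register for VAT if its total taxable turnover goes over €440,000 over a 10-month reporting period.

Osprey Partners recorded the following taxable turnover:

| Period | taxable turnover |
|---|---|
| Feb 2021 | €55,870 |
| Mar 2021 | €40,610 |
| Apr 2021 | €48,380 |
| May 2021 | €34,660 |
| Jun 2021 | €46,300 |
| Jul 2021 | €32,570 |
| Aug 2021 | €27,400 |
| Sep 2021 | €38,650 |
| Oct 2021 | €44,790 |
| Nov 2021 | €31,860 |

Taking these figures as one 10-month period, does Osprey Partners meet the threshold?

No

Total taxable turnover: €55,870 + €40,610 + €48,380 + €34,660 + €46,300 + €32,570 + €27,400 + €38,650 + €44,790 + €31,860 = €401,090.
€401,090 ≤ €440,000, so the threshold is not exceeded.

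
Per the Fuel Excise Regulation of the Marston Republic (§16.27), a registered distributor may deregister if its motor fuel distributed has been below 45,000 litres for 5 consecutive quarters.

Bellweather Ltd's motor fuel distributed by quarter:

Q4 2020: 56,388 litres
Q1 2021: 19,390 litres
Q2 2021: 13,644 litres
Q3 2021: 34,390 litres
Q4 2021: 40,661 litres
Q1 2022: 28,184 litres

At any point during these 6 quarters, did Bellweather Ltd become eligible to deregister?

Quarters below 45,000 litres: Q1 2021, Q2 2021, Q3 2021, Q4 2021, Q1 2022.
Longest run of consecutive quarters below the threshold: 5.
5 ≥ 5, so Bellweather Ltd became eligible.

Yes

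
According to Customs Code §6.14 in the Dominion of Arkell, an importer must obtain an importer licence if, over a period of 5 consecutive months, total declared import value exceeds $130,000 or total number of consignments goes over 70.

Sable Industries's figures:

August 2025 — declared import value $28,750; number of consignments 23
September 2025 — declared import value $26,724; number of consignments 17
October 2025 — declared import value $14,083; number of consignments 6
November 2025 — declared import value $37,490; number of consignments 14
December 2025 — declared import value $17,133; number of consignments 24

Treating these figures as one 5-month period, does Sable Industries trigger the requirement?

Total declared import value: $28,750 + $26,724 + $14,083 + $37,490 + $17,133 = $124,180 (≤ $130,000).
Total number of consignments: 23 + 17 + 6 + 14 + 24 = 84 (> 70).
The test is 'or': at least one threshold is exceeded.

Yes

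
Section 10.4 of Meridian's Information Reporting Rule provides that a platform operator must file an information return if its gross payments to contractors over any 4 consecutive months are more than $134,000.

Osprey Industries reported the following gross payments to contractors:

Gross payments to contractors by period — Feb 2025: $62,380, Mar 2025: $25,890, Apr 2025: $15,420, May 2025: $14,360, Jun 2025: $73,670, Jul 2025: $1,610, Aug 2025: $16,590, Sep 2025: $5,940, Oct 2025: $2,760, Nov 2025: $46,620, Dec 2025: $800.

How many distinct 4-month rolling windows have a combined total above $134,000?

Feb 2025–May 2025: $62,380 + $25,890 + $15,420 + $14,360 = $118,050 (under)
Mar 2025–Jun 2025: $25,890 + $15,420 + $14,360 + $73,670 = $129,340 (under)
Apr 2025–Jul 2025: $15,420 + $14,360 + $73,670 + $1,610 = $105,060 (under)
May 2025–Aug 2025: $14,360 + $73,670 + $1,610 + $16,590 = $106,230 (under)
Jun 2025–Sep 2025: $73,670 + $1,610 + $16,590 + $5,940 = $97,810 (under)
Jul 2025–Oct 2025: $1,610 + $16,590 + $5,940 + $2,760 = $26,900 (under)
Aug 2025–Nov 2025: $16,590 + $5,940 + $2,760 + $46,620 = $71,910 (under)
Sep 2025–Dec 2025: $5,940 + $2,760 + $46,620 + $800 = $56,120 (under)
0 windows exceed the threshold.

0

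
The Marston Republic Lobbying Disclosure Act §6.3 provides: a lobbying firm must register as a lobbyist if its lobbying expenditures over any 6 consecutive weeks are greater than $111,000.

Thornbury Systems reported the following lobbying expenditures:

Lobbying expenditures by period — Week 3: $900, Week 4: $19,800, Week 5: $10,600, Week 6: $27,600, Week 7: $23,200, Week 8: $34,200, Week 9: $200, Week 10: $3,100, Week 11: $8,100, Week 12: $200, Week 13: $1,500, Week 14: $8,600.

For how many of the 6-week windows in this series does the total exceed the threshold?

2

Week 3–Week 8: $900 + $19,800 + $10,600 + $27,600 + $23,200 + $34,200 = $116,300 (over)
Week 4–Week 9: $19,800 + $10,600 + $27,600 + $23,200 + $34,200 + $200 = $115,600 (over)
Week 5–Week 10: $10,600 + $27,600 + $23,200 + $34,200 + $200 + $3,100 = $98,900 (under)
Week 6–Week 11: $27,600 + $23,200 + $34,200 + $200 + $3,100 + $8,100 = $96,400 (under)
Week 7–Week 12: $23,200 + $34,200 + $200 + $3,100 + $8,100 + $200 = $69,000 (under)
Week 8–Week 13: $34,200 + $200 + $3,100 + $8,100 + $200 + $1,500 = $47,300 (under)
Week 9–Week 14: $200 + $3,100 + $8,100 + $200 + $1,500 + $8,600 = $21,700 (under)
2 windows exceed the threshold.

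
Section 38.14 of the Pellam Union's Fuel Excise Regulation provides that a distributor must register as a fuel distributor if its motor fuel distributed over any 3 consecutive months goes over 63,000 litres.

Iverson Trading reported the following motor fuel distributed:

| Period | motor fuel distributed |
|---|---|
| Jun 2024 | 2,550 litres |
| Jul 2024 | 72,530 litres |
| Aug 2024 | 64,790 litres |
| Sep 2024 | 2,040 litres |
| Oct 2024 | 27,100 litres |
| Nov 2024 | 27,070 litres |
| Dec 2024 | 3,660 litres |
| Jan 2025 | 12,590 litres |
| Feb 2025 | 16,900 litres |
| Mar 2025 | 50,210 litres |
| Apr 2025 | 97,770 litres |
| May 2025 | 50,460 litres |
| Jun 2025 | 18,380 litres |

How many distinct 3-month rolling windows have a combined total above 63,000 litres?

Jun 2024–Aug 2024: 2,550 litres + 72,530 litres + 64,790 litres = 139,870 litres (over)
Jul 2024–Sep 2024: 72,530 litres + 64,790 litres + 2,040 litres = 139,360 litres (over)
Aug 2024–Oct 2024: 64,790 litres + 2,040 litres + 27,100 litres = 93,930 litres (over)
Sep 2024–Nov 2024: 2,040 litres + 27,100 litres + 27,070 litres = 56,210 litres (under)
Oct 2024–Dec 2024: 27,100 litres + 27,070 litres + 3,660 litres = 57,830 litres (under)
Nov 2024–Jan 2025: 27,070 litres + 3,660 litres + 12,590 litres = 43,320 litres (under)
Dec 2024–Feb 2025: 3,660 litres + 12,590 litres + 16,900 litres = 33,150 litres (under)
Jan 2025–Mar 2025: 12,590 litres + 16,900 litres + 50,210 litres = 79,700 litres (over)
Feb 2025–Apr 2025: 16,900 litres + 50,210 litres + 97,770 litres = 164,880 litres (over)
Mar 2025–May 2025: 50,210 litres + 97,770 litres + 50,460 litres = 198,440 litres (over)
Apr 2025–Jun 2025: 97,770 litres + 50,460 litres + 18,380 litres = 166,610 litres (over)
7 windows exceed the threshold.

7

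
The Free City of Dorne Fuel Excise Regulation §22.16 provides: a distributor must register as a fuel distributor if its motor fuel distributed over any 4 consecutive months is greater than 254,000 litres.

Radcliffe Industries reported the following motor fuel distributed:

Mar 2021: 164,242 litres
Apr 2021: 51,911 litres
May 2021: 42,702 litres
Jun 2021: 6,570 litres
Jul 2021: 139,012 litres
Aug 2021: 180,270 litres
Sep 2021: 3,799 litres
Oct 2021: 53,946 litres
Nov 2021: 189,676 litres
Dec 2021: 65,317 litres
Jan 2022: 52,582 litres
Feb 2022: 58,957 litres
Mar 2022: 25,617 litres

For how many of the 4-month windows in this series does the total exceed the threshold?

8

Mar 2021–Jun 2021: 164,242 litres + 51,911 litres + 42,702 litres + 6,570 litres = 265,425 litres (over)
Apr 2021–Jul 2021: 51,911 litres + 42,702 litres + 6,570 litres + 139,012 litres = 240,195 litres (under)
May 2021–Aug 2021: 42,702 litres + 6,570 litres + 139,012 litres + 180,270 litres = 368,554 litres (over)
Jun 2021–Sep 2021: 6,570 litres + 139,012 litres + 180,270 litres + 3,799 litres = 329,651 litres (over)
Jul 2021–Oct 2021: 139,012 litres + 180,270 litres + 3,799 litres + 53,946 litres = 377,027 litres (over)
Aug 2021–Nov 2021: 180,270 litres + 3,799 litres + 53,946 litres + 189,676 litres = 427,691 litres (over)
Sep 2021–Dec 2021: 3,799 litres + 53,946 litres + 189,676 litres + 65,317 litres = 312,738 litres (over)
Oct 2021–Jan 2022: 53,946 litres + 189,676 litres + 65,317 litres + 52,582 litres = 361,521 litres (over)
Nov 2021–Feb 2022: 189,676 litres + 65,317 litres + 52,582 litres + 58,957 litres = 366,532 litres (over)
Dec 2021–Mar 2022: 65,317 litres + 52,582 litres + 58,957 litres + 25,617 litres = 202,473 litres (under)
8 windows exceed the threshold.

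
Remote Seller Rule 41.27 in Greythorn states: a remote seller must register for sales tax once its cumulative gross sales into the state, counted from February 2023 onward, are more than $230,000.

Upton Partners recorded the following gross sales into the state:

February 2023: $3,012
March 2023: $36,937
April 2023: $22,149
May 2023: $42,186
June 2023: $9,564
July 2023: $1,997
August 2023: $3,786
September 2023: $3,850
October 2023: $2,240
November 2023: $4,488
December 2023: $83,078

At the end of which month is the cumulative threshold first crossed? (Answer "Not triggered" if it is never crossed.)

Through February 2023: $3,012
Through March 2023: $39,949
Through April 2023: $62,098
Through May 2023: $104,284
Through June 2023: $113,848
Through July 2023: $115,845
Through August 2023: $119,631
Through September 2023: $123,481
Through October 2023: $125,721
Through November 2023: $130,209
Through December 2023: $213,287
Final cumulative total $213,287 ≤ $230,000; the threshold is never exceeded.

Not triggered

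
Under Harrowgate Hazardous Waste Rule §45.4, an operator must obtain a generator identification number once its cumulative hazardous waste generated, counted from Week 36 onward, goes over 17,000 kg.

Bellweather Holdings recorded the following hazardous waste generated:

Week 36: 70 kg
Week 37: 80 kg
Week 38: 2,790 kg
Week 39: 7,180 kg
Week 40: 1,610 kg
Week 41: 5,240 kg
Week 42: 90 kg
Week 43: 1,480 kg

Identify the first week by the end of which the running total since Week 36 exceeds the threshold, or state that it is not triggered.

Week 42

Through Week 36: 70 kg
Through Week 37: 150 kg
Through Week 38: 2,940 kg
Through Week 39: 10,120 kg
Through Week 40: 11,730 kg
Through Week 41: 16,970 kg
Through Week 42: 17,060 kg ← exceeds threshold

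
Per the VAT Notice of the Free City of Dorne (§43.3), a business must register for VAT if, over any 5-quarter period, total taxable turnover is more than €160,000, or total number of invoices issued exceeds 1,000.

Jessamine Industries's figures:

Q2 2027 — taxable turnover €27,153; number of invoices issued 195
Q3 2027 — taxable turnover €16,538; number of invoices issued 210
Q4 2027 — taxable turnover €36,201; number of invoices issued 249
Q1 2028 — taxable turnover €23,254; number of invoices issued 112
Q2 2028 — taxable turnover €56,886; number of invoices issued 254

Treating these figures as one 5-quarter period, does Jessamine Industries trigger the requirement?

Total taxable turnover: €27,153 + €16,538 + €36,201 + €23,254 + €56,886 = €160,032 (> €160,000).
Total number of invoices issued: 195 + 210 + 249 + 112 + 254 = 1,020 (> 1,000).
The test is 'or': at least one threshold is exceeded.

Yes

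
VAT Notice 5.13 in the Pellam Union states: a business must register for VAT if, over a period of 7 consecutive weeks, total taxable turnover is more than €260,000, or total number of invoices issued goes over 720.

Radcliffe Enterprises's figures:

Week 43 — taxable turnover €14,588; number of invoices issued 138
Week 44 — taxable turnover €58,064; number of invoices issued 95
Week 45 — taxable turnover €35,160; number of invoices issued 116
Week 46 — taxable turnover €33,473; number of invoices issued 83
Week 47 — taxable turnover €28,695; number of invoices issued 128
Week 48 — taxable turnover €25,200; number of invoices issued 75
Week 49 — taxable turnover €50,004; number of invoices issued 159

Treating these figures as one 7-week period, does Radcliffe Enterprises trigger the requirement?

Total taxable turnover: €14,588 + €58,064 + €35,160 + €33,473 + €28,695 + €25,200 + €50,004 = €245,184 (≤ €260,000).
Total number of invoices issued: 138 + 95 + 116 + 83 + 128 + 75 + 159 = 794 (> 720).
The test is 'or': at least one threshold is exceeded.

Yes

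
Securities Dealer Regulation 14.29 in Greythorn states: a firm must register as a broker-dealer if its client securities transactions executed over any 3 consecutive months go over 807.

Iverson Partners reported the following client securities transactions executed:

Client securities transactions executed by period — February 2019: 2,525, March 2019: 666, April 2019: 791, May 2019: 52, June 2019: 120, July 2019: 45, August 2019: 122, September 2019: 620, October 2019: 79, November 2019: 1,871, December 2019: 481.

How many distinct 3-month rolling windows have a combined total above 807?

February 2019–April 2019: 2,525 + 666 + 791 = 3,982 (over)
March 2019–May 2019: 666 + 791 + 52 = 1,509 (over)
April 2019–June 2019: 791 + 52 + 120 = 963 (over)
May 2019–July 2019: 52 + 120 + 45 = 217 (under)
June 2019–August 2019: 120 + 45 + 122 = 287 (under)
July 2019–September 2019: 45 + 122 + 620 = 787 (under)
August 2019–October 2019: 122 + 620 + 79 = 821 (over)
September 2019–November 2019: 620 + 79 + 1,871 = 2,570 (over)
October 2019–December 2019: 79 + 1,871 + 481 = 2,431 (over)
6 windows exceed the threshold.

6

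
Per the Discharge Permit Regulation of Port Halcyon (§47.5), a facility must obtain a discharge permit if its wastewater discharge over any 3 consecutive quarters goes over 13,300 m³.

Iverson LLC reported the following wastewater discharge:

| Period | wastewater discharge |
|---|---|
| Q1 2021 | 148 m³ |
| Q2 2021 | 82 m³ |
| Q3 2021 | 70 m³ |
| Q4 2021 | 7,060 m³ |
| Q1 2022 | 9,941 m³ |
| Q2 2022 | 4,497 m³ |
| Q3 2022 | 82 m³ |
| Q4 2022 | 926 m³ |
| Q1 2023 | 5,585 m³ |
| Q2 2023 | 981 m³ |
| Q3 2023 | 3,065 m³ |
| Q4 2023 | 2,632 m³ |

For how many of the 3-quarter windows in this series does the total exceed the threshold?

3

Q1 2021–Q3 2021: 148 m³ + 82 m³ + 70 m³ = 300 m³ (under)
Q2 2021–Q4 2021: 82 m³ + 70 m³ + 7,060 m³ = 7,212 m³ (under)
Q3 2021–Q1 2022: 70 m³ + 7,060 m³ + 9,941 m³ = 17,071 m³ (over)
Q4 2021–Q2 2022: 7,060 m³ + 9,941 m³ + 4,497 m³ = 21,498 m³ (over)
Q1 2022–Q3 2022: 9,941 m³ + 4,497 m³ + 82 m³ = 14,520 m³ (over)
Q2 2022–Q4 2022: 4,497 m³ + 82 m³ + 926 m³ = 5,505 m³ (under)
Q3 2022–Q1 2023: 82 m³ + 926 m³ + 5,585 m³ = 6,593 m³ (under)
Q4 2022–Q2 2023: 926 m³ + 5,585 m³ + 981 m³ = 7,492 m³ (under)
Q1 2023–Q3 2023: 5,585 m³ + 981 m³ + 3,065 m³ = 9,631 m³ (under)
Q2 2023–Q4 2023: 981 m³ + 3,065 m³ + 2,632 m³ = 6,678 m³ (under)
3 windows exceed the threshold.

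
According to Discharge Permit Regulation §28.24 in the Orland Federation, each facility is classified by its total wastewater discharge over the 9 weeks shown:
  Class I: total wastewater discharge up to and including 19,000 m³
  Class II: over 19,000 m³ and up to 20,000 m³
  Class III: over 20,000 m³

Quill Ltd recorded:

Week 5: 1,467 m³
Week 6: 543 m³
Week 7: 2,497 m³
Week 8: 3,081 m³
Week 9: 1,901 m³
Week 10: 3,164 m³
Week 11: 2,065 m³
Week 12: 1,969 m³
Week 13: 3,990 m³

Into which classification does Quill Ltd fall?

Total wastewater discharge: 1,467 m³ + 543 m³ + 2,497 m³ + 3,081 m³ + 1,901 m³ + 3,164 m³ + 2,065 m³ + 1,969 m³ + 3,990 m³ = 20,677 m³.
20,677 m³ > 20,000 m³, so Class III applies.

Class III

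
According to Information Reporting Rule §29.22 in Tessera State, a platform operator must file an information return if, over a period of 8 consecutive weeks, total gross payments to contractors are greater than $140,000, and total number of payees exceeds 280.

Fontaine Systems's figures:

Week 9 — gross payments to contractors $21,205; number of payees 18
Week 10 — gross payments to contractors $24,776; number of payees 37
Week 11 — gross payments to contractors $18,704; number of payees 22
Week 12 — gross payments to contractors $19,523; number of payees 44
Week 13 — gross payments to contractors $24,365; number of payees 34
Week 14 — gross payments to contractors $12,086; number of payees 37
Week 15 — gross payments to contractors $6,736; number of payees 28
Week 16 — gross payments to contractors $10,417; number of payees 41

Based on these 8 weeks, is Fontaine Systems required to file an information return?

No

Total gross payments to contractors: $21,205 + $24,776 + $18,704 + $19,523 + $24,365 + $12,086 + $6,736 + $10,417 = $137,812 (≤ $140,000).
Total number of payees: 18 + 37 + 22 + 44 + 34 + 37 + 28 + 41 = 261 (≤ 280).
The test is 'and': the rule requires both, and at least one is not exceeded.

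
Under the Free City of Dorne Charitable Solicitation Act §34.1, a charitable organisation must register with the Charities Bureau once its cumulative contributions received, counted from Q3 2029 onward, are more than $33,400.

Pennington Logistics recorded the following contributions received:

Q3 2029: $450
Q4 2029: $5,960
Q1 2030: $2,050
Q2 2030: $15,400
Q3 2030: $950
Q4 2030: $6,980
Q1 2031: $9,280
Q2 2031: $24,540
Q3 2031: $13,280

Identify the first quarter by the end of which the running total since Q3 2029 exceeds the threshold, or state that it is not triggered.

Through Q3 2029: $450
Through Q4 2029: $6,410
Through Q1 2030: $8,460
Through Q2 2030: $23,860
Through Q3 2030: $24,810
Through Q4 2030: $31,790
Through Q1 2031: $41,070 ← exceeds threshold

Q1 2031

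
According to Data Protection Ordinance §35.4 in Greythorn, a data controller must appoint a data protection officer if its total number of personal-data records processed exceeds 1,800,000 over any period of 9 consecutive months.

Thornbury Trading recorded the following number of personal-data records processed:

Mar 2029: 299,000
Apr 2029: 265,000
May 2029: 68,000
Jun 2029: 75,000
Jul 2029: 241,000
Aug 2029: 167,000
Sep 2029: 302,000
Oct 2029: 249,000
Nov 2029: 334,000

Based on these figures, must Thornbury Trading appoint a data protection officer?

Yes

Total number of personal-data records processed: 299,000 + 265,000 + 68,000 + 75,000 + 241,000 + 167,000 + 302,000 + 249,000 + 334,000 = 2,000,000.
2,000,000 > 1,800,000, so the threshold is exceeded.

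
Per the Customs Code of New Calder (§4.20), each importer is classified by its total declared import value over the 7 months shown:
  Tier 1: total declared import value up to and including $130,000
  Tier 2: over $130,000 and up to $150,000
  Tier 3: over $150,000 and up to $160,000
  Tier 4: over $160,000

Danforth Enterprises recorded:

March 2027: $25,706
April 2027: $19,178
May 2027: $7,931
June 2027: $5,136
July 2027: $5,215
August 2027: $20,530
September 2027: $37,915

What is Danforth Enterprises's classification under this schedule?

Total declared import value: $25,706 + $19,178 + $7,931 + $5,136 + $5,215 + $20,530 + $37,915 = $121,611.
$121,611 ≤ $130,000, so Tier 1 applies.

Tier 1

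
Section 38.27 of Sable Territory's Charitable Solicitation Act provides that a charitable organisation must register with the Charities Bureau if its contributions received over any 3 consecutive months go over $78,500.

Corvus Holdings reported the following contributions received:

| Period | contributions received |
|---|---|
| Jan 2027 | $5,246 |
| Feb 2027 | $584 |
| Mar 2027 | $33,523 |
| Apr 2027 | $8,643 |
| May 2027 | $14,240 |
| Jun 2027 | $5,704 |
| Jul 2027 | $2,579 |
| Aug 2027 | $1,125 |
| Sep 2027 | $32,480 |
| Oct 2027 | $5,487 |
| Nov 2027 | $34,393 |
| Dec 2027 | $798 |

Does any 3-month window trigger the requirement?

Jan 2027–Mar 2027: $5,246 + $584 + $33,523 = $39,353 (under)
Feb 2027–Apr 2027: $584 + $33,523 + $8,643 = $42,750 (under)
Mar 2027–May 2027: $33,523 + $8,643 + $14,240 = $56,406 (under)
Apr 2027–Jun 2027: $8,643 + $14,240 + $5,704 = $28,587 (under)
May 2027–Jul 2027: $14,240 + $5,704 + $2,579 = $22,523 (under)
Jun 2027–Aug 2027: $5,704 + $2,579 + $1,125 = $9,408 (under)
Jul 2027–Sep 2027: $2,579 + $1,125 + $32,480 = $36,184 (under)
Aug 2027–Oct 2027: $1,125 + $32,480 + $5,487 = $39,092 (under)
Sep 2027–Nov 2027: $32,480 + $5,487 + $34,393 = $72,360 (under)
Oct 2027–Dec 2027: $5,487 + $34,393 + $798 = $40,678 (under)
No window exceeds $78,500.

No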